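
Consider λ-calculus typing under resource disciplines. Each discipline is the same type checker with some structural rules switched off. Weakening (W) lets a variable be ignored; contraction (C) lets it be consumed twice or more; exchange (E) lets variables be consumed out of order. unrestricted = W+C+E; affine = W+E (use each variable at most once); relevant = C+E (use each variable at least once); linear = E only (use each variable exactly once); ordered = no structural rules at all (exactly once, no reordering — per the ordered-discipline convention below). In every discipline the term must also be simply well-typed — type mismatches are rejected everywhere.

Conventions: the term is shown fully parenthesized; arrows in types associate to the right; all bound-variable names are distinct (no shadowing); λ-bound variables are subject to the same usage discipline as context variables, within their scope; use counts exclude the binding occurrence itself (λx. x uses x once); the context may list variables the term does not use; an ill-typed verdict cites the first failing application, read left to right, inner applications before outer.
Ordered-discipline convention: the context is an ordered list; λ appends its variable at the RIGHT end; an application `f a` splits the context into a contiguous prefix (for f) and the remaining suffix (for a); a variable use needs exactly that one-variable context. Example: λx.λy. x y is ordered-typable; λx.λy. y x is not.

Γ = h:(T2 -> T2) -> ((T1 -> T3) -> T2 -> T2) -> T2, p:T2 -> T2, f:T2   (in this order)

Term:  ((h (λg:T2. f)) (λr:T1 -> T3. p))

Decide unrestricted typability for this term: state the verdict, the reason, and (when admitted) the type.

yes — simply typable at T2; W, C, E all held; term : T2
variable uses: h ×1; p ×1; f ×1; g (λ-bound) ×0; r (λ-bound) ×0
use order (left to right): h, f, p
typing: the term checks, with type T2
across the five disciplines: ordered ✗, linear ✗, affine ✓, relevant ✗, unrestricted ✓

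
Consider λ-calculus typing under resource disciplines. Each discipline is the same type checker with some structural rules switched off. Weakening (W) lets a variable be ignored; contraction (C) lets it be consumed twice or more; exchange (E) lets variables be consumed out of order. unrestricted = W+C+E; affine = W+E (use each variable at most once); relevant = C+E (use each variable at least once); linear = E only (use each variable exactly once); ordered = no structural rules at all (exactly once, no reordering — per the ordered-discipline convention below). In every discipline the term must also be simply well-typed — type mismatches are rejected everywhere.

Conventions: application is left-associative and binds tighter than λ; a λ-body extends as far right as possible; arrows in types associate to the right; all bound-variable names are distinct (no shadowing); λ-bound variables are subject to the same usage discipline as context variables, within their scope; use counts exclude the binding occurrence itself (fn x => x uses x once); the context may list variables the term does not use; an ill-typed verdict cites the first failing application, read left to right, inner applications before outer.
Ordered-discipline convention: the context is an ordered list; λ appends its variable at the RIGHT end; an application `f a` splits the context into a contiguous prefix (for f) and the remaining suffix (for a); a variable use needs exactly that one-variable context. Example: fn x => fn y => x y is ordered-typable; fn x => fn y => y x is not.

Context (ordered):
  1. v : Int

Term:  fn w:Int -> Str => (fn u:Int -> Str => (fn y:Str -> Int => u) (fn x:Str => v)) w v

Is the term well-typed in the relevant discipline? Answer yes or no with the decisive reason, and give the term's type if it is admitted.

no — y, x never used (weakening)
counts: v: 2×; w (bound): 1×; u (bound): 1×; y (bound): 0×; x (bound): 0×
uses in reading order: u, v, w, v
typing: ✓ — (Int -> Str) -> Str
summary: ordered ✗ · linear ✗ · affine ✗ · relevant ✗ · unrestricted ✓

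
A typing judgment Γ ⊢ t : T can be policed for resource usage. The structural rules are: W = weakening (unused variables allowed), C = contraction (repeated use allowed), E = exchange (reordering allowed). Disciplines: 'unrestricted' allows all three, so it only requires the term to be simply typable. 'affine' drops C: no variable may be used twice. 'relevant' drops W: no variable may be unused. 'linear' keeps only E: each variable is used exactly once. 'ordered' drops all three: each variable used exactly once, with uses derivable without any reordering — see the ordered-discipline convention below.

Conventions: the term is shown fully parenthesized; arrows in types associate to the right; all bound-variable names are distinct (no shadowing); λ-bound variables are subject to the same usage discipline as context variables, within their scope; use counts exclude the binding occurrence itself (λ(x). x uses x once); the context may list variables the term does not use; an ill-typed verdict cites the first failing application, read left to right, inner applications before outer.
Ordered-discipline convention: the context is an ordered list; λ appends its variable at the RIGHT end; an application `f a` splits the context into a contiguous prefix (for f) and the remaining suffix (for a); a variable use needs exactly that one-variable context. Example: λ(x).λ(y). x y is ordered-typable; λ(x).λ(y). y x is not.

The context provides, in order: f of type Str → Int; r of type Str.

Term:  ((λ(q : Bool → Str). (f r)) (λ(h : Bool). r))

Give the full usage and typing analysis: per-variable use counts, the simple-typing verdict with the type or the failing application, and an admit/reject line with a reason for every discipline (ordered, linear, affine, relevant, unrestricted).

counts: f=1, r=2, q (bound)=0, h (bound)=0
uses in reading order: f, r, r
typing: well-typed — term : Int
ordered: ✗ — uses contraction: r ×2; needs weakening: q, h unused
linear: ✗ — uses contraction: r ×2; needs weakening: q, h unused
affine: ✗ — uses contraction: r ×2
relevant: ✗ — needs weakening: q, h unused
unrestricted: ✓ — simply typable at Int; W, C, E all held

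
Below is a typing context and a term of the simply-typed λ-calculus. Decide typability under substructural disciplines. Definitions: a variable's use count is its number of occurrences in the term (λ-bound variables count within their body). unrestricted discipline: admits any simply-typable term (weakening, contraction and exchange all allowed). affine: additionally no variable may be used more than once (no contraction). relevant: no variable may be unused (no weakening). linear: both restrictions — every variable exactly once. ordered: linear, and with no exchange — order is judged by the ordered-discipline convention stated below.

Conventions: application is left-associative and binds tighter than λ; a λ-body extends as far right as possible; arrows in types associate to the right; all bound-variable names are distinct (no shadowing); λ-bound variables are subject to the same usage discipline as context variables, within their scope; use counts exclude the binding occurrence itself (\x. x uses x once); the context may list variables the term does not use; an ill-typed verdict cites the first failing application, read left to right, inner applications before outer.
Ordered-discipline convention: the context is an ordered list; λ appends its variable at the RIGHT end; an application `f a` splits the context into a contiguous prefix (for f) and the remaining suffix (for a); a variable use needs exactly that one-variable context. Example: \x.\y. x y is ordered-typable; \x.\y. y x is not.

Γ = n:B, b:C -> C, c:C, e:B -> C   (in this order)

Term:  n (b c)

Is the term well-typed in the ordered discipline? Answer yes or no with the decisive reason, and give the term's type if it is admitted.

no — not simply typable
variable uses: n=1, b=1, c=1, e=0
uses in reading order: n, b, c
typing: ill-typed: non-function type B applied to an argument
summary: ordered ✗ | linear ✗ | affine ✗ | relevant ✗ | unrestricted ✗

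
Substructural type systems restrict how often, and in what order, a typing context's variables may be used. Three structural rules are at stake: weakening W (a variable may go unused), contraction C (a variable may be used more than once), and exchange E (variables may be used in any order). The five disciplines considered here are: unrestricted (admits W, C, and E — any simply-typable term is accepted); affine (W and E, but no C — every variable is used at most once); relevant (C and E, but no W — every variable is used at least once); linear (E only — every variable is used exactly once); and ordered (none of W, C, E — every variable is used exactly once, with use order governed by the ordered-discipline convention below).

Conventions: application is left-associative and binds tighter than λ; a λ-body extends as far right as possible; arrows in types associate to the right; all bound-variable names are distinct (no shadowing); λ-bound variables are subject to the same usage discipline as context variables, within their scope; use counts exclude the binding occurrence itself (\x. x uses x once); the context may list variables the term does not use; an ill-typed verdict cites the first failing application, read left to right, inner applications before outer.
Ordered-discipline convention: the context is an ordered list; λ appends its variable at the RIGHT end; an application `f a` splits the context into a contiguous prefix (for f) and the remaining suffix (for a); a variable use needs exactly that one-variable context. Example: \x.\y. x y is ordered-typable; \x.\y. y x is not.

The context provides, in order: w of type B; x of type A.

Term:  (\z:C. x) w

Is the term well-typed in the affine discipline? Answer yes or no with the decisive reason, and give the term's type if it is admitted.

no — not simply typable
usage: w ×1, x ×1, z [bound] ×0
use order (left to right): x, w
typing: ill-typed: an argument B mismatches the expected C
summary: ordered ✗, linear ✗, affine ✗, relevant ✗, unrestricted ✗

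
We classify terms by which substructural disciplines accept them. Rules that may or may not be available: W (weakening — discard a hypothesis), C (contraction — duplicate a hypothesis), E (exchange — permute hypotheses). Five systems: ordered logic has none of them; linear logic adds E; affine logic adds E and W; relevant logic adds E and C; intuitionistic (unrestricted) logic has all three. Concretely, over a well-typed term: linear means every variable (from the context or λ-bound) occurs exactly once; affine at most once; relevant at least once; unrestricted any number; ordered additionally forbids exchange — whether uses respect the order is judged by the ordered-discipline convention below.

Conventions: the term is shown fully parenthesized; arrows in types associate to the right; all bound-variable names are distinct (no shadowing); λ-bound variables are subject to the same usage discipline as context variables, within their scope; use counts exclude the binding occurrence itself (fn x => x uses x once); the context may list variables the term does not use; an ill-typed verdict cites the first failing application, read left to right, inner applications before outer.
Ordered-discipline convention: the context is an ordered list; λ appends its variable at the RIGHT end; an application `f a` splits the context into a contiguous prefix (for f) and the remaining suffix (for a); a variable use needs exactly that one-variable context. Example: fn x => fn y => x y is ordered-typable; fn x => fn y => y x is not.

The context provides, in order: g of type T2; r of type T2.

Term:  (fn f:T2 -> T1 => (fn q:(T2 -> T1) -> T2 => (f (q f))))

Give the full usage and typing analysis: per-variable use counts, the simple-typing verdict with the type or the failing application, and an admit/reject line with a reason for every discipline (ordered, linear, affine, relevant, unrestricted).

counts: g: 0×; r: 0×; f [bound]: 2×; q [bound]: 1×
left-to-right use order: f, q, f
typing: the term checks, with type (T2 -> T1) -> ((T2 -> T1) -> T2) -> T1
ordered ✗ (uses contraction: f ×2; g, r left unused)
linear ✗ (uses contraction: f ×2; g, r left unused)
affine ✗ (uses contraction: f ×2)
relevant ✗ (g, r left unused)
unrestricted ✓ (typability at (T2 -> T1) -> ((T2 -> T1) -> T2) -> T1 is all that's needed)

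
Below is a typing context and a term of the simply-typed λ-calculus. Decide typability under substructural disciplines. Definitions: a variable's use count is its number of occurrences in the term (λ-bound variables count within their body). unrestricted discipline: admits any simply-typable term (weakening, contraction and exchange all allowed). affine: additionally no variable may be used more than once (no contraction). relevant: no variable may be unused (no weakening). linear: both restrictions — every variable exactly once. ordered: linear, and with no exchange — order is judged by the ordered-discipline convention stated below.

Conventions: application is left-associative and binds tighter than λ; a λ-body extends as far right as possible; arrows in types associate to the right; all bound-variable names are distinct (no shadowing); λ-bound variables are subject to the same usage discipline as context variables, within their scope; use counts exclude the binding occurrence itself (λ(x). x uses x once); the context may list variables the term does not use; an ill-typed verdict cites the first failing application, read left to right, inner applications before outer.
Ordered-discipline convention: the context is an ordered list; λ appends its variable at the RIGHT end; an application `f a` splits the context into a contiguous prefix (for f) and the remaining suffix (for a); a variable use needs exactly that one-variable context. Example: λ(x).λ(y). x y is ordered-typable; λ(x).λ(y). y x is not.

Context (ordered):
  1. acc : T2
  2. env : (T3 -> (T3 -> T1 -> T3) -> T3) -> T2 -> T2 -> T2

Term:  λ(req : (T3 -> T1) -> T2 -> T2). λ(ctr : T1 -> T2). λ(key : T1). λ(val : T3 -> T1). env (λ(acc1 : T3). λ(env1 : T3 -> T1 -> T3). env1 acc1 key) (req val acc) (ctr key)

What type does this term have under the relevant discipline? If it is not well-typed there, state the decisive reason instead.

term : ((T3 -> T1) -> T2 -> T2) -> (T1 -> T2) -> T1 -> (T3 -> T1) -> T2
counts: acc: 1×; env: 1×; req (λ-bound): 1×; ctr (λ-bound): 1×; key (λ-bound): 2×; val (λ-bound): 1×; acc1 (λ-bound): 1×; env1 (λ-bound): 1×
order of uses: env, env1, acc1, key, req, val, acc, ctr, key
typing: ✓ — ((T3 -> T1) -> T2 -> T2) -> (T1 -> T2) -> T1 -> (T3 -> T1) -> T2
across the five disciplines: ordered ✗ · linear ✗ · affine ✗ · relevant ✓ · unrestricted ✓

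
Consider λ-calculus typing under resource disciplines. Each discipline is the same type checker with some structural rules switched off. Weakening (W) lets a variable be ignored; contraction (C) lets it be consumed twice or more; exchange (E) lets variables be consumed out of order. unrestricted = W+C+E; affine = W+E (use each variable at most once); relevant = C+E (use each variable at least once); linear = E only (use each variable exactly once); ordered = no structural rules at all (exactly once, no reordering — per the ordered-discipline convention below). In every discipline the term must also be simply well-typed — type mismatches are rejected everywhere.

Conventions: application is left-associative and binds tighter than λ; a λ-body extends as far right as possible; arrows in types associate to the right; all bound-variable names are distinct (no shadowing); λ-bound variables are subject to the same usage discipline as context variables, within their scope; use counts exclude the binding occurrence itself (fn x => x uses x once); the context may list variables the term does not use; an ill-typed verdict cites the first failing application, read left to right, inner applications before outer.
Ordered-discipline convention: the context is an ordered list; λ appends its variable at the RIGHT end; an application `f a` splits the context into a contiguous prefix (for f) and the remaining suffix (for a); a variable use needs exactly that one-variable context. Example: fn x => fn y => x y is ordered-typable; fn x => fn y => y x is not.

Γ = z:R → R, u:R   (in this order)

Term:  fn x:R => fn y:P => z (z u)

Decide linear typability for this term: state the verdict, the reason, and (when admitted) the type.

no — z ×2 used more than once (contraction); x, y never used (weakening)
usage: z: 2; u: 1; x (bound): 0; y (bound): 0
left-to-right use order: z, z, u
typing: well-typed at R → P → R
across the five disciplines: ordered ✗ | linear ✗ | affine ✗ | relevant ✗ | unrestricted ✓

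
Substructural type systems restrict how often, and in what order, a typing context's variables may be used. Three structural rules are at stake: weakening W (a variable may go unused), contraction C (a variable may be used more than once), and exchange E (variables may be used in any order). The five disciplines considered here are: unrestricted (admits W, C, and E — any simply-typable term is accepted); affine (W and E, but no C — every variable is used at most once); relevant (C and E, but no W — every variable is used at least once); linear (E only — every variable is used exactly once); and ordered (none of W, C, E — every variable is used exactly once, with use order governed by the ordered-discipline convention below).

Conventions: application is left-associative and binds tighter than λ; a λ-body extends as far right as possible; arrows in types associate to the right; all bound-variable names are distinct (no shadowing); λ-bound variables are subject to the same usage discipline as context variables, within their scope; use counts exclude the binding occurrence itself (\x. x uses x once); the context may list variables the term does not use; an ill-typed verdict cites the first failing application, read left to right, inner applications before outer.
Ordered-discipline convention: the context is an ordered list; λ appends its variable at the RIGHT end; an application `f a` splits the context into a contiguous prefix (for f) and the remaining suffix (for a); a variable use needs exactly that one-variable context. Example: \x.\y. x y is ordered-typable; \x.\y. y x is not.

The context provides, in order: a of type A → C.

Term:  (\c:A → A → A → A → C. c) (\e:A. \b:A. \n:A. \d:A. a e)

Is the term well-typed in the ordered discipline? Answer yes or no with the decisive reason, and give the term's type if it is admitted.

no — needs weakening: b, n, d unused
counts: a: 1, c (bound): 1, e (bound): 1, b (bound): 0, n (bound): 0, d (bound): 0
uses in reading order: c, a, e
typing: well-typed — term : A → A → A → A → C
per-discipline verdicts: ordered ✗ | linear ✗ | affine ✓ | relevant ✗ | unrestricted ✓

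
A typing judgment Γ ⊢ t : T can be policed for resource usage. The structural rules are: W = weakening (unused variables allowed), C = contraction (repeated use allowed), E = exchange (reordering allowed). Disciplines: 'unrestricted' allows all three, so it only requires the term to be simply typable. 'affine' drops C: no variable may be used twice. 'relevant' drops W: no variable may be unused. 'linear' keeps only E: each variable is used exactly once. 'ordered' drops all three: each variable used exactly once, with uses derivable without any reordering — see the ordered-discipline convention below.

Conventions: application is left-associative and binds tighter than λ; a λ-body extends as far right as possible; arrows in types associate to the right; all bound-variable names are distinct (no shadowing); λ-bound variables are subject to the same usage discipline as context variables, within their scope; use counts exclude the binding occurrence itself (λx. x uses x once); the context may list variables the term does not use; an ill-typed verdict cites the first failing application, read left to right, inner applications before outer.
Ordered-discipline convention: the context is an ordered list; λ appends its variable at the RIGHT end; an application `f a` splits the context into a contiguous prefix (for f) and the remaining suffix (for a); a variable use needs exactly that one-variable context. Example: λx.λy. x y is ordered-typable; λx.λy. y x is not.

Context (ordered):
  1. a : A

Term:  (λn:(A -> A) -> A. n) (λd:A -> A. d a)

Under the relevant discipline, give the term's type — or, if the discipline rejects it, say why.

term : (A -> A) -> A
use counts: a=1; n (λ-bound)=1; d (λ-bound)=1
order of uses: n, d, a
typing: well-typed at (A -> A) -> A
summary: ordered ✗ · linear ✓ · affine ✓ · relevant ✓ · unrestricted ✓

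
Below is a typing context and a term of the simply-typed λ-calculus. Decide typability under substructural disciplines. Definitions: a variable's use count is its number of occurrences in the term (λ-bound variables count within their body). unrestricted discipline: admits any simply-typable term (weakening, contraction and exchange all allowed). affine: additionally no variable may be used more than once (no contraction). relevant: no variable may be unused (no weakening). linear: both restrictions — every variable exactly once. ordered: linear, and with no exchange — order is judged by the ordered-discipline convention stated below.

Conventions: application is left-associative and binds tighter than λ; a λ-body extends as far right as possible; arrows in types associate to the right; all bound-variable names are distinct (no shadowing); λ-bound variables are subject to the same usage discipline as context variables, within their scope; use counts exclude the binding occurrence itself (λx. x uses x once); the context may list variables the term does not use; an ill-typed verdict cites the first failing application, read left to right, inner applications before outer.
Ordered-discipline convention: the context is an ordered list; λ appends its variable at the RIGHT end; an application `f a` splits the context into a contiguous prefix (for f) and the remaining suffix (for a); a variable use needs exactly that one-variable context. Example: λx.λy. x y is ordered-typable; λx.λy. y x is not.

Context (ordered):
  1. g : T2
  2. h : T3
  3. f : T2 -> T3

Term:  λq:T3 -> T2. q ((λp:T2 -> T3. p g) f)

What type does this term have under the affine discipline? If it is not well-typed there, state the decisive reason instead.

term : (T3 -> T2) -> T2
counts: g: 1×; h: 0×; f: 1×; q [bound]: 1×; p [bound]: 1×
use order (left to right): q, p, g, f
typing: well-typed — term : (T3 -> T2) -> T2
across the five disciplines: ordered ✗ · linear ✗ · affine ✓ · relevant ✗ · unrestricted ✓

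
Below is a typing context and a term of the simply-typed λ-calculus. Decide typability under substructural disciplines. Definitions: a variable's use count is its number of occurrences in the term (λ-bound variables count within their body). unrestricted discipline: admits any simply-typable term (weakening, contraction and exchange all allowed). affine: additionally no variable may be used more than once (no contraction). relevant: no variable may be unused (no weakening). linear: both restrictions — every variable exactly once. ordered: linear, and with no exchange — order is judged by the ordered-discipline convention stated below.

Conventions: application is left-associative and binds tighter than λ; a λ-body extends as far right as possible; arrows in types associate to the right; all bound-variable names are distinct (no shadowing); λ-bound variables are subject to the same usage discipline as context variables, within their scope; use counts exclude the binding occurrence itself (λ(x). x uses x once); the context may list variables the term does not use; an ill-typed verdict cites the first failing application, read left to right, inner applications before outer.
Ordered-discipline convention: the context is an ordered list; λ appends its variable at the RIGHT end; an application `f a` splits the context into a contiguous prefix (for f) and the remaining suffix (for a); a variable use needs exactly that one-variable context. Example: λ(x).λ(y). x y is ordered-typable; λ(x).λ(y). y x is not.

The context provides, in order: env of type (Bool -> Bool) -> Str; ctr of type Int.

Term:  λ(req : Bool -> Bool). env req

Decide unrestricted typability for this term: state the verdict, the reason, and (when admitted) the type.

yes — simply typable at (Bool -> Bool) -> Str; W, C, E all held; term : (Bool -> Bool) -> Str
usage: env: 1×; ctr: 0×; req [bound]: 1×
use order (left to right): env, req
typing: well-typed — term : (Bool -> Bool) -> Str
per-discipline verdicts: ordered ✗ | linear ✗ | affine ✓ | relevant ✗ | unrestricted ✓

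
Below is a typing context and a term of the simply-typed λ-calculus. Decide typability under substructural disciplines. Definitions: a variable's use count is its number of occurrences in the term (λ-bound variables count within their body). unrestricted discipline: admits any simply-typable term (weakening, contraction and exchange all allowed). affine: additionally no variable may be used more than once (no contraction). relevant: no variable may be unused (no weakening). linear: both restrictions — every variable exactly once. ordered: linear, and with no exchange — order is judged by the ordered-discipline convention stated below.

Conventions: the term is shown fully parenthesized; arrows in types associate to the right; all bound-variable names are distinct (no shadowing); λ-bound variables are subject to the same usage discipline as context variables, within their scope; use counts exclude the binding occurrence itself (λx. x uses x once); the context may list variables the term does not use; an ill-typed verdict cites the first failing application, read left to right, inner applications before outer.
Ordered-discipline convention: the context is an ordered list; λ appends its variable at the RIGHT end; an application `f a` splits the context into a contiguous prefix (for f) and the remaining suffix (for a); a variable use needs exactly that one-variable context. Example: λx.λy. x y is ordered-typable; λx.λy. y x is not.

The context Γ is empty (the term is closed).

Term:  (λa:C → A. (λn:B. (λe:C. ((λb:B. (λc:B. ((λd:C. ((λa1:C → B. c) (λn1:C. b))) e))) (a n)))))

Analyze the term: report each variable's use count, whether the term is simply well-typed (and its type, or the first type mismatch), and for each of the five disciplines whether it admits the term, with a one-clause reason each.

use counts: a (λ-bound): 1, n (λ-bound): 1, e (λ-bound): 1, b (λ-bound): 1, c (λ-bound): 1, d (λ-bound): 0, a1 (λ-bound): 0, n1 (λ-bound): 0
use order (left to right): c, b, e, a, n
typing: ill-typed: an argument B mismatches the expected C
ordered ✗ (not simply typable)
linear ✗ (fails simple typing)
affine ✗ (a type mismatch blocks all five)
relevant ✗ (the type mismatch rejects it)
unrestricted ✗ (not simply typable)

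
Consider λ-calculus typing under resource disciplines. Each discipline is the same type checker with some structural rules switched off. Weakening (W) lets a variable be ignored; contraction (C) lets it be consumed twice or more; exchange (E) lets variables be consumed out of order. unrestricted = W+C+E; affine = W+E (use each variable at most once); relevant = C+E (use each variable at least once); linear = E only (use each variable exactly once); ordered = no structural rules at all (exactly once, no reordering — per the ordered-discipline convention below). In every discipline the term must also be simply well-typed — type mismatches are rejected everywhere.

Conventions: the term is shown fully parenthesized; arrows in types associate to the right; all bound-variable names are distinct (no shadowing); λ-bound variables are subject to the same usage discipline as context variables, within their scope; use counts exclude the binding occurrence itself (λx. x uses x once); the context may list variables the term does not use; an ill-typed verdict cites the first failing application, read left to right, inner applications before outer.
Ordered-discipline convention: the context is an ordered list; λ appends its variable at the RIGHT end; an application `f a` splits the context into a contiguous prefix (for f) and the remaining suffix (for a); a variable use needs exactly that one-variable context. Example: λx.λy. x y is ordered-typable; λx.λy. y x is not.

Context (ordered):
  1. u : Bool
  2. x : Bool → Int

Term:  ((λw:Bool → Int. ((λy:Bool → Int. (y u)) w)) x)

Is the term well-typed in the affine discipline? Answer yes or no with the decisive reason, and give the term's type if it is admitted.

yes — at most one use each (u, x, w, y); term : Int
variable uses: u=1; x=1; w (bound)=1; y (bound)=1
order of uses: y, u, w, x
typing: well-typed at Int
across the five disciplines: ordered ✗ | linear ✓ | affine ✓ | relevant ✓ | unrestricted ✓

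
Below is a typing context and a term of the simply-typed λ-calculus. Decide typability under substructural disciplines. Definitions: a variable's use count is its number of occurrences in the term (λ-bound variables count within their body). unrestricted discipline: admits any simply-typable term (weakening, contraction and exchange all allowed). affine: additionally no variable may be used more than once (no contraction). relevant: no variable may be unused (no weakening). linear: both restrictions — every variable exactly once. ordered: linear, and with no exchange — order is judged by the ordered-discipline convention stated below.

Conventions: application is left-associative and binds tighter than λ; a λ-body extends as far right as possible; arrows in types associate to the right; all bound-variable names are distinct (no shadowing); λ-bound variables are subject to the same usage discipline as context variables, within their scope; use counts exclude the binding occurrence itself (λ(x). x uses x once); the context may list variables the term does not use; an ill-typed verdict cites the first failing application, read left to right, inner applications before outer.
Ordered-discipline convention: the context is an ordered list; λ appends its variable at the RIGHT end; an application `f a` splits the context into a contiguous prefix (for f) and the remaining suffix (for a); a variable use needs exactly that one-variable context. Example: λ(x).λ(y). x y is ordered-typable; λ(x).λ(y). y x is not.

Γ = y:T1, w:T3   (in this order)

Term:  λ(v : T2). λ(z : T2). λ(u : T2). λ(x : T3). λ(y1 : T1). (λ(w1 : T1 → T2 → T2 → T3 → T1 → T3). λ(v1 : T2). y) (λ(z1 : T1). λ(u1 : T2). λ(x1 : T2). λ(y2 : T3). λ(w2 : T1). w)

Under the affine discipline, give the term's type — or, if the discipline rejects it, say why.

term : T2 → T2 → T2 → T3 → T1 → T2 → T1
variable uses: y: 1×; w: 1×; v [bound]: 0×; z [bound]: 0×; u [bound]: 0×; x [bound]: 0×; y1 [bound]: 0×; w1 [bound]: 0×; v1 [bound]: 0×; z1 [bound]: 0×; u1 [bound]: 0×; x1 [bound]: 0×; y2 [bound]: 0×; w2 [bound]: 0×
order of uses: y, w
typing: the term checks, with type T2 → T2 → T2 → T3 → T1 → T2 → T1
all disciplines: ordered ✗; linear ✗; affine ✓; relevant ✗; unrestricted ✓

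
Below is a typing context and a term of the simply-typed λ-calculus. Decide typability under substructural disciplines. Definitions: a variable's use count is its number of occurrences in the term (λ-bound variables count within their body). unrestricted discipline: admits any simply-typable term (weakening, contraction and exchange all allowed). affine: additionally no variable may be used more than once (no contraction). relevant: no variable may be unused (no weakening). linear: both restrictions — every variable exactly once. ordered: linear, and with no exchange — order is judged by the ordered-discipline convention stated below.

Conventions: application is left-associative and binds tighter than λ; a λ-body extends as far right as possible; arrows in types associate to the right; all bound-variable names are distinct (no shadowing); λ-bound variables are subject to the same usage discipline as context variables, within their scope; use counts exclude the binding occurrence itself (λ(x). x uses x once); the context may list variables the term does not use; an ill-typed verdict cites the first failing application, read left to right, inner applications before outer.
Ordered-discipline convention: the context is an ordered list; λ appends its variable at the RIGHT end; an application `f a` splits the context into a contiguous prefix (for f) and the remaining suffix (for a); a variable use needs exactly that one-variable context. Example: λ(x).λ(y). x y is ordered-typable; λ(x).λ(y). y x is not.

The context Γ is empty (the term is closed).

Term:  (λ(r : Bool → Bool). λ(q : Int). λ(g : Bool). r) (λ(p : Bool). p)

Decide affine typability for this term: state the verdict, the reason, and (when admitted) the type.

yes — at most one use each (r, q, g, p); term : Int → Bool → Bool → Bool
variable uses: r [bound]: 1, q [bound]: 0, g [bound]: 0, p [bound]: 1
uses in reading order: r, p
typing: well-typed at Int → Bool → Bool → Bool
per-discipline verdicts: ordered ✗; linear ✗; affine ✓; relevant ✗; unrestricted ✓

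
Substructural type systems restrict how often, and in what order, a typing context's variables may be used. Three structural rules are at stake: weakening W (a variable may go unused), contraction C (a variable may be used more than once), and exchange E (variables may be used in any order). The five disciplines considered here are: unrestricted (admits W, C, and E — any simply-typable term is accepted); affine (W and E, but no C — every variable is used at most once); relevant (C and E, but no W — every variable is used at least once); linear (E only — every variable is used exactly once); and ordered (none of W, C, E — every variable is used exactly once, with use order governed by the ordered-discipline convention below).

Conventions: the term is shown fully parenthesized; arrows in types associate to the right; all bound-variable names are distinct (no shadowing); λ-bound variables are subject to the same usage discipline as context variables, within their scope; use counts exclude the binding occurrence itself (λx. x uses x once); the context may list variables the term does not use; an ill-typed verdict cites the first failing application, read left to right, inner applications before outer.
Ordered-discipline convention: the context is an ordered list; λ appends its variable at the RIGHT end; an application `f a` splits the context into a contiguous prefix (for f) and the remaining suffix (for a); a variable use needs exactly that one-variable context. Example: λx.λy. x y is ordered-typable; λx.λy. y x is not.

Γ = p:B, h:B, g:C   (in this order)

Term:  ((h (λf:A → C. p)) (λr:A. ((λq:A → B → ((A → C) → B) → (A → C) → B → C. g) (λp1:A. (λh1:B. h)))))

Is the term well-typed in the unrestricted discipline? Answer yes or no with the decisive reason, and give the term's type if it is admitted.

no — the type mismatch rejects it
counts: p=1; h=2; g=1; f [bound]=0; r [bound]=0; q [bound]=0; p1 [bound]=0; h1 [bound]=0
use order (left to right): h, p, g, h
typing: ill-typed: non-function type B applied to an argument
all disciplines: ordered ✗ | linear ✗ | affine ✗ | relevant ✗ | unrestricted ✗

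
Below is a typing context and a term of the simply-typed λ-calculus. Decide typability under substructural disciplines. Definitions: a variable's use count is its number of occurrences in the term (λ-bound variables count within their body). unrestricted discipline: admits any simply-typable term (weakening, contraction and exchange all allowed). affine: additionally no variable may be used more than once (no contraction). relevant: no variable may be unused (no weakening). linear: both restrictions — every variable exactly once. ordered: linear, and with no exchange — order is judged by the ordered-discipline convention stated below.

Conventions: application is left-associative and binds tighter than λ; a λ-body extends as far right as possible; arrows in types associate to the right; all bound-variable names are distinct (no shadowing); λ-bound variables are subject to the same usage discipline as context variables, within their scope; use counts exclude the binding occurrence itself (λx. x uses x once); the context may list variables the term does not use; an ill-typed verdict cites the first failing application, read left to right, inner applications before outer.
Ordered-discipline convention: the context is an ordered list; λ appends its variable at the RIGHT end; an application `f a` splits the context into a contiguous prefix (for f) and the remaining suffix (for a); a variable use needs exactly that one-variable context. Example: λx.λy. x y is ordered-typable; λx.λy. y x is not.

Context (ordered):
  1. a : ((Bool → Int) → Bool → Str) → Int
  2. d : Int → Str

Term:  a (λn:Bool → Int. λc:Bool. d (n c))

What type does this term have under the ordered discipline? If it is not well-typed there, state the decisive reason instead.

term : Int
usage: a=1, d=1, n [bound]=1, c [bound]=1
uses in reading order: a, d, n, c
typing: ✓ — Int
all disciplines: ordered ✓ · linear ✓ · affine ✓ · relevant ✓ · unrestricted ✓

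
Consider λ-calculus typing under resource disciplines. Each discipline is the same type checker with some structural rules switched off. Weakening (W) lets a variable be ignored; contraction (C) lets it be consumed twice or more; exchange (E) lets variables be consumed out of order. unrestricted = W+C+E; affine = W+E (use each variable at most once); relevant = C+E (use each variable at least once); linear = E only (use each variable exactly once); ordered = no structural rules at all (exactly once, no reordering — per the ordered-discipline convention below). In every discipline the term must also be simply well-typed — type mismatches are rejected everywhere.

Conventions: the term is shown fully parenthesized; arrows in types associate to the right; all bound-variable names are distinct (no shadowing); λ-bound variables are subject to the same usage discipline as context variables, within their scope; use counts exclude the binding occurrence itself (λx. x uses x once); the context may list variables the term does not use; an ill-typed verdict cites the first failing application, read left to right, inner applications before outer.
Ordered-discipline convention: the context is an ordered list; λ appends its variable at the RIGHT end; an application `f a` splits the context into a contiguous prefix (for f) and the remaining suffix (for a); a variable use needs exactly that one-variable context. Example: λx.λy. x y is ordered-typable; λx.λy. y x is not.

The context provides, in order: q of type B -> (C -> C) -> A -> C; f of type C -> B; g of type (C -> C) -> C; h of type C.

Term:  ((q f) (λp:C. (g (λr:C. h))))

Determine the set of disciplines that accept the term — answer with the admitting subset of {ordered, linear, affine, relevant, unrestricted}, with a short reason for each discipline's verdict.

accepted by: none
counts: q=1; f=1; g=1; h=1; p (bound)=0; r (bound)=0
uses in reading order: q, f, g, h
typing: ill-typed: an application expects B but receives C -> B
ordered ✗ (fails simple typing)
linear ✗ (a type mismatch blocks all five)
affine ✗ (the type mismatch rejects it)
relevant ✗ (not simply typable)
unrestricted ✗ (fails simple typing)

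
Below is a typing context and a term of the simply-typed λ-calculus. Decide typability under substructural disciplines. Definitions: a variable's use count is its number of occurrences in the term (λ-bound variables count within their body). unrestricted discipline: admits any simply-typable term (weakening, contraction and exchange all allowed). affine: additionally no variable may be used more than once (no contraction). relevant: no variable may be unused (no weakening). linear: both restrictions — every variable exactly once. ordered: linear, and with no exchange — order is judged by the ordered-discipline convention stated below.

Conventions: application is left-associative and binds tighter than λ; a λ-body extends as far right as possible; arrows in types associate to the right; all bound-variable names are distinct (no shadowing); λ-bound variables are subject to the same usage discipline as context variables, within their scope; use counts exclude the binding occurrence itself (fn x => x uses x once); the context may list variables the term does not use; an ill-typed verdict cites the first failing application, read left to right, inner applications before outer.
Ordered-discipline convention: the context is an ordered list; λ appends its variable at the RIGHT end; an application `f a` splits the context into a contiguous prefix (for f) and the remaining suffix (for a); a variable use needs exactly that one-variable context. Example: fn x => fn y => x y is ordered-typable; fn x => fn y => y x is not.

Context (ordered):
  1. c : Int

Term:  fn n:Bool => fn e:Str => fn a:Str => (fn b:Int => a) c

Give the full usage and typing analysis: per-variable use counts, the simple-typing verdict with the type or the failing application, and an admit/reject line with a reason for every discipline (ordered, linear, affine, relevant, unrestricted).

counts: c=1, n [bound]=0, e [bound]=0, a [bound]=1, b [bound]=0
left-to-right use order: a, c
typing: well-typed at Bool → Str → Str → Str
ordered: ✗, n, e, b left unused
linear: ✗, n, e, b left unused
affine: ✓, no duplicate uses among c, n, e, a, b
relevant: ✗, n, e, b left unused
unrestricted: ✓, simply typable at Bool → Str → Str → Str; W, C, E all held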